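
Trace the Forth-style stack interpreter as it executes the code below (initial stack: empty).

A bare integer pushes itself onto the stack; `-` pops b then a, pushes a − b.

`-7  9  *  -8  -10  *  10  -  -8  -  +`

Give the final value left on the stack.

-7  → -7
9   → -7 9
*   → -63
-8  → -63 -8
-10 → -63 -8 -10
*   → -63 80
10  → -63 80 10
-   → -63 70
-8  → -63 70 -8
-   → -63 78
+   → 15

15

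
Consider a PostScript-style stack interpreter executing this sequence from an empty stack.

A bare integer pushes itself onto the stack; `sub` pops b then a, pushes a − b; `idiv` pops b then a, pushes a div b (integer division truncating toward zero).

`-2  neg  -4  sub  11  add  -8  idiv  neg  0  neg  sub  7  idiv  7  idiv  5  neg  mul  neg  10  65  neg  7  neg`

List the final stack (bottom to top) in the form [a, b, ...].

[0, 10, -65, -7]

-2   → [-2]
neg  → [2]
-4   → [2, -4]
sub  → [6]
11   → [6, 11]
add  → [17]
-8   → [17, -8]
idiv → [-2]
neg  → [2]
0    → [2, 0]
neg  → [2, 0]
sub  → [2]
7    → [2, 7]
idiv → [0]
7    → [0, 7]
idiv → [0]
5    → [0, 5]
neg  → [0, -5]
mul  → [0]
neg  → [0]
10   → [0, 10]
65   → [0, 10, 65]
neg  → [0, 10, -65]
7    → [0, 10, -65, 7]
neg  → [0, 10, -65, -7]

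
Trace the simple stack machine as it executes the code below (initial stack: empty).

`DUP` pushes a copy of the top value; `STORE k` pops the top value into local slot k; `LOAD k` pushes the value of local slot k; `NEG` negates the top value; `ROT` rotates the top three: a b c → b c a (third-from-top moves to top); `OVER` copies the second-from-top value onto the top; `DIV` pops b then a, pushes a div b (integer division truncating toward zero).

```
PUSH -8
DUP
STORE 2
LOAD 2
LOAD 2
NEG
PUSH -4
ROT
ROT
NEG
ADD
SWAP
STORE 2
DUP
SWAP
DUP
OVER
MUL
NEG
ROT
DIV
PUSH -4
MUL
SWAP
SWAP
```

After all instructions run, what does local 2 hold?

-4

PUSH -8 -> -8
DUP     -> -8 -8
STORE 2 -> -8
LOAD 2  -> -8 -8
LOAD 2  -> -8 -8 -8
NEG     -> -8 -8 8
PUSH -4 -> -8 -8 8 -4
ROT     -> -8 8 -4 -8
ROT     -> -8 -4 -8 8
NEG     -> -8 -4 -8 -8
ADD     -> -8 -4 -16
SWAP    -> -8 -16 -4
STORE 2 -> -8 -16
DUP     -> -8 -16 -16
SWAP    -> -8 -16 -16
DUP     -> -8 -16 -16 -16
OVER    -> -8 -16 -16 -16 -16
MUL     -> -8 -16 -16 256
NEG     -> -8 -16 -16 -256
ROT     -> -8 -16 -256 -16
DIV     -> -8 -16 16
PUSH -4 -> -8 -16 16 -4
MUL     -> -8 -16 -64
SWAP    -> -8 -64 -16
SWAP    -> -8 -16 -64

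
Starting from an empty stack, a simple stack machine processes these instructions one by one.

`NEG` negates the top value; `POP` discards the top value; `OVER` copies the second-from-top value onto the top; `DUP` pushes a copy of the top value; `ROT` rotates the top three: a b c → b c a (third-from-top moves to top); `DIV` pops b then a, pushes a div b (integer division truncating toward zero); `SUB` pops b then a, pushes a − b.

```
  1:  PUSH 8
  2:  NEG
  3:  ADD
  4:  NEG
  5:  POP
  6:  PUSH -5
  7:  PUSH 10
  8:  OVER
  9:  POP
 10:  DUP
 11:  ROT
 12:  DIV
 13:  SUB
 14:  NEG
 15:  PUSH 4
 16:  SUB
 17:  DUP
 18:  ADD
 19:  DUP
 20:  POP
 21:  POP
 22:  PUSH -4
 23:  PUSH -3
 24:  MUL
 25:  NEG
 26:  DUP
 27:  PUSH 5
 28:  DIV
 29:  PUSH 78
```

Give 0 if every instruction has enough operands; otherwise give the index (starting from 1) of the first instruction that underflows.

3

PUSH 8  8
NEG     -8
ADD  — needs 2 operands, stack has 1 → underflow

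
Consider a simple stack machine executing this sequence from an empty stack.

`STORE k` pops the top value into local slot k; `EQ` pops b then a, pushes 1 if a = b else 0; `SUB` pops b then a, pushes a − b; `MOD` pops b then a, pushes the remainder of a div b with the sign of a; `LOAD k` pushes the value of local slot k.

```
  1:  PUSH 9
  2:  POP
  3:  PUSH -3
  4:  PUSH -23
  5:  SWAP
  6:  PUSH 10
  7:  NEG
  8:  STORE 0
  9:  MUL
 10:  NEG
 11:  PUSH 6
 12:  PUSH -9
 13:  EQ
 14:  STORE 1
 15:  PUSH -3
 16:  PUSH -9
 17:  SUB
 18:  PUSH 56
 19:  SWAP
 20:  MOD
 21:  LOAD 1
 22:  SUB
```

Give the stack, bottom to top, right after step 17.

PUSH 9   → [9]
POP      → []
PUSH -3  → [-3]
PUSH -23 → [-3, -23]
SWAP     → [-23, -3]
PUSH 10  → [-23, -3, 10]
NEG      → [-23, -3, -10]
STORE 0  → [-23, -3]
MUL      → [69]
NEG      → [-69]
PUSH 6   → [-69, 6]
PUSH -9  → [-69, 6, -9]
EQ       → [-69, 0]
STORE 1  → [-69]
PUSH -3  → [-69, -3]
PUSH -9  → [-69, -3, -9]
SUB      → [-69, 6]

[-69, 6]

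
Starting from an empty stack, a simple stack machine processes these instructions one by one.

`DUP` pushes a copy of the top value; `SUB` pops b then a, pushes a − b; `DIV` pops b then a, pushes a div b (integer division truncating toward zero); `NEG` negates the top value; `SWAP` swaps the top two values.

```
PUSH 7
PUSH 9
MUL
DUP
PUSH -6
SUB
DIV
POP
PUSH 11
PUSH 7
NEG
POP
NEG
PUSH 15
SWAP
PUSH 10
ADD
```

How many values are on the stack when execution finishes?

PUSH 7  : [7]
PUSH 9  : [7, 9]
MUL     : [63]
DUP     : [63, 63]
PUSH -6 : [63, 63, -6]
SUB     : [63, 69]
DIV     : [0]
POP     : []
PUSH 11 : [11]
PUSH 7  : [11, 7]
NEG     : [11, -7]
POP     : [11]
NEG     : [-11]
PUSH 15 : [-11, 15]
SWAP    : [15, -11]
PUSH 10 : [15, -11, 10]
ADD     : [15, -1]

2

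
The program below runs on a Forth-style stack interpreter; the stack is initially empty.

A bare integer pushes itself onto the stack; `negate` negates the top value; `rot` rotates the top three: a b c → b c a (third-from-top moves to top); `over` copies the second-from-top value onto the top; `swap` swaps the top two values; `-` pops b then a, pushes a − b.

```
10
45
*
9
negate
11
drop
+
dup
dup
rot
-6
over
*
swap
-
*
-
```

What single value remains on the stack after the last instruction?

10     -> [10]
45     -> [10, 45]
*      -> [450]
9      -> [450, 9]
negate -> [450, -9]
11     -> [450, -9, 11]
drop   -> [450, -9]
+      -> [441]
dup    -> [441, 441]
dup    -> [441, 441, 441]
rot    -> [441, 441, 441]
-6     -> [441, 441, 441, -6]
over   -> [441, 441, 441, -6, 441]
*      -> [441, 441, 441, -2646]
swap   -> [441, 441, -2646, 441]
-      -> [441, 441, -3087]
*      -> [441, -1361367]
-      -> [1361808]

1361808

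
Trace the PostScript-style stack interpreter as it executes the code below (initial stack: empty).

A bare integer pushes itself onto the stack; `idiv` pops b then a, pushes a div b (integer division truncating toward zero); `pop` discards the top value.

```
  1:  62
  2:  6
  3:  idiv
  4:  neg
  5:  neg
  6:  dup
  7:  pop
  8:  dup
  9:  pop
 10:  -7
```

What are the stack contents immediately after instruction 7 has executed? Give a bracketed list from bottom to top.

[10]

62   → 62
6    → 62 6
idiv → 10
neg  → -10
neg  → 10
dup  → 10 10
pop  → 10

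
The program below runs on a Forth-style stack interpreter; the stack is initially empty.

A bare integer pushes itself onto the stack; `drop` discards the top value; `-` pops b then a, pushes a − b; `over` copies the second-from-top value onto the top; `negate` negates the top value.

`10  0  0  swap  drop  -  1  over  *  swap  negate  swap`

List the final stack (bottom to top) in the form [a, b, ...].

10      10
0       10 0
0       10 0 0
swap    10 0 0
drop    10 0
-       10
1       10 1
over    10 1 10
*       10 10
swap    10 10
negate  10 -10
swap    -10 10

[-10, 10]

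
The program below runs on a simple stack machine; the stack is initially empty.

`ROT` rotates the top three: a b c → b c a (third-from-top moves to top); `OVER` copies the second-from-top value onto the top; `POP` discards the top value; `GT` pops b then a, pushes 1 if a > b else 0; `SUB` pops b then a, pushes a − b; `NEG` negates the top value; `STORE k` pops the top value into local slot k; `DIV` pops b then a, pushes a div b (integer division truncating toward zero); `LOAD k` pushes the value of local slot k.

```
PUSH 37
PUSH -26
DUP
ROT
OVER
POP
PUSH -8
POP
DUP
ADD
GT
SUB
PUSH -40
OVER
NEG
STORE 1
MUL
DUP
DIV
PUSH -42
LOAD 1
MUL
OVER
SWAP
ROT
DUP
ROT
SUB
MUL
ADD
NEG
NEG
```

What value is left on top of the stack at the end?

PUSH 37  : 37
PUSH -26 : 37 -26
DUP      : 37 -26 -26
ROT      : -26 -26 37
OVER     : -26 -26 37 -26
POP      : -26 -26 37
PUSH -8  : -26 -26 37 -8
POP      : -26 -26 37
DUP      : -26 -26 37 37
ADD      : -26 -26 74
GT       : -26 0
SUB      : -26
PUSH -40 : -26 -40
OVER     : -26 -40 -26
NEG      : -26 -40 26
STORE 1  : -26 -40
MUL      : 1040
DUP      : 1040 1040
DIV      : 1
PUSH -42 : 1 -42
LOAD 1   : 1 -42 26
MUL      : 1 -1092
OVER     : 1 -1092 1
SWAP     : 1 1 -1092
ROT      : 1 -1092 1
DUP      : 1 -1092 1 1
ROT      : 1 1 1 -1092
SUB      : 1 1 1093
MUL      : 1 1093
ADD      : 1094
NEG      : -1094
NEG      : 1094

1094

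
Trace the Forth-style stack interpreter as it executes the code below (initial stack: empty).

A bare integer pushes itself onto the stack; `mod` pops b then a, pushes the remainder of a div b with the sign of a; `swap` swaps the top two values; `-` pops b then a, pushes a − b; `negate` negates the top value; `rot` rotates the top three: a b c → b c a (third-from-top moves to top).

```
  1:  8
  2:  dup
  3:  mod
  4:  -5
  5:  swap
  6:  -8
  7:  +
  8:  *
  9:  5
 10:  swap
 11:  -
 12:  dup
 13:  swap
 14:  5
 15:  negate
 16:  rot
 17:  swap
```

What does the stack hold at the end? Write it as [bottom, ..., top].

[-35, -35, -5]

8      -> [8]
dup    -> [8, 8]
mod    -> [0]
-5     -> [0, -5]
swap   -> [-5, 0]
-8     -> [-5, 0, -8]
+      -> [-5, -8]
*      -> [40]
5      -> [40, 5]
swap   -> [5, 40]
-      -> [-35]
dup    -> [-35, -35]
swap   -> [-35, -35]
5      -> [-35, -35, 5]
negate -> [-35, -35, -5]
rot    -> [-35, -5, -35]
swap   -> [-35, -35, -5]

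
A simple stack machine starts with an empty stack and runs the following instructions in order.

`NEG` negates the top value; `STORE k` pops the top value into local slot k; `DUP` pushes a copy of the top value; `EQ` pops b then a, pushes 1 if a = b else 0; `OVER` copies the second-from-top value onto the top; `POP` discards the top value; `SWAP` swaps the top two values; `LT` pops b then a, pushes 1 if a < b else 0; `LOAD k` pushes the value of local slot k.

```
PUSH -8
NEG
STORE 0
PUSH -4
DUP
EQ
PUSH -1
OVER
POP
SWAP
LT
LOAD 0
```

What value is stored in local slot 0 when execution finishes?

8

PUSH -8 -> [-8]
NEG     -> [8]
STORE 0 -> []
PUSH -4 -> [-4]
DUP     -> [-4, -4]
EQ      -> [1]
PUSH -1 -> [1, -1]
OVER    -> [1, -1, 1]
POP     -> [1, -1]
SWAP    -> [-1, 1]
LT      -> [1]
LOAD 0  -> [1, 8]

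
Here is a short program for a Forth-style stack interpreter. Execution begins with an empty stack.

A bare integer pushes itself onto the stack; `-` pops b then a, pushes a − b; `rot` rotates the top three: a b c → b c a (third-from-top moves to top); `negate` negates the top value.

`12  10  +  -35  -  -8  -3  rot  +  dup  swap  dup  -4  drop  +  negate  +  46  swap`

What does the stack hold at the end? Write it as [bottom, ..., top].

[-8, 46, -54]

12     -> 12
10     -> 12 10
+      -> 22
-35    -> 22 -35
-      -> 57
-8     -> 57 -8
-3     -> 57 -8 -3
rot    -> -8 -3 57
+      -> -8 54
dup    -> -8 54 54
swap   -> -8 54 54
dup    -> -8 54 54 54
-4     -> -8 54 54 54 -4
drop   -> -8 54 54 54
+      -> -8 54 108
negate -> -8 54 -108
+      -> -8 -54
46     -> -8 -54 46
swap   -> -8 46 -54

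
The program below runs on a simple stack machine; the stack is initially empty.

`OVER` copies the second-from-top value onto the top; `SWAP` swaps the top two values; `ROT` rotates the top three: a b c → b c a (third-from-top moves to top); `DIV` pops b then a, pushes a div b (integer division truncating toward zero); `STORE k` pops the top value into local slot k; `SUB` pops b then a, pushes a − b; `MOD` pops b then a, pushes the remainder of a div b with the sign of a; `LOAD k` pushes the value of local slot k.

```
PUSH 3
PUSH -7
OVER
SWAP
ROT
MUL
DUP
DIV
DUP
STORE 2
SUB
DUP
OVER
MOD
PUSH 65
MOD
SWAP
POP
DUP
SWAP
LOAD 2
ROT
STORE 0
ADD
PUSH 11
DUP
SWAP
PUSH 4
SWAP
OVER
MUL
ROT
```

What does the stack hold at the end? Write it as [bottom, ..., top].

[1, 4, 44, 11]

PUSH 3   [3]
PUSH -7  [3, -7]
OVER     [3, -7, 3]
SWAP     [3, 3, -7]
ROT      [3, -7, 3]
MUL      [3, -21]
DUP      [3, -21, -21]
DIV      [3, 1]
DUP      [3, 1, 1]
STORE 2  [3, 1]
SUB      [2]
DUP      [2, 2]
OVER     [2, 2, 2]
MOD      [2, 0]
PUSH 65  [2, 0, 65]
MOD      [2, 0]
SWAP     [0, 2]
POP      [0]
DUP      [0, 0]
SWAP     [0, 0]
LOAD 2   [0, 0, 1]
ROT      [0, 1, 0]
STORE 0  [0, 1]
ADD      [1]
PUSH 11  [1, 11]
DUP      [1, 11, 11]
SWAP     [1, 11, 11]
PUSH 4   [1, 11, 11, 4]
SWAP     [1, 11, 4, 11]
OVER     [1, 11, 4, 11, 4]
MUL      [1, 11, 4, 44]
ROT      [1, 4, 44, 11]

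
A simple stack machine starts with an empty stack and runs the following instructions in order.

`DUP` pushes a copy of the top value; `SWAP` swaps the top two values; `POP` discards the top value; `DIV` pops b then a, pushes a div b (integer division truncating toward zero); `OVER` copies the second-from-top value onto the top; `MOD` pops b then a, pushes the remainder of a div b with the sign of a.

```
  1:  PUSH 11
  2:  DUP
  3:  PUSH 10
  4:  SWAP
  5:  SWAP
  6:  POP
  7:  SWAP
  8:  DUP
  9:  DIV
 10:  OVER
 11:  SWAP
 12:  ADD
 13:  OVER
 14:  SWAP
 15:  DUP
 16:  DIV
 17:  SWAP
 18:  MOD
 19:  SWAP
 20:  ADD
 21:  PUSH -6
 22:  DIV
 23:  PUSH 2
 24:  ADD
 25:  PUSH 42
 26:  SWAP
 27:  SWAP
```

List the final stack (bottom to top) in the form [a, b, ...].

PUSH 11  11
DUP      11 11
PUSH 10  11 11 10
SWAP     11 10 11
SWAP     11 11 10
POP      11 11
SWAP     11 11
DUP      11 11 11
DIV      11 1
OVER     11 1 11
SWAP     11 11 1
ADD      11 12
OVER     11 12 11
SWAP     11 11 12
DUP      11 11 12 12
DIV      11 11 1
SWAP     11 1 11
MOD      11 1
SWAP     1 11
ADD      12
PUSH -6  12 -6
DIV      -2
PUSH 2   -2 2
ADD      0
PUSH 42  0 42
SWAP     42 0
SWAP     0 42

[0, 42]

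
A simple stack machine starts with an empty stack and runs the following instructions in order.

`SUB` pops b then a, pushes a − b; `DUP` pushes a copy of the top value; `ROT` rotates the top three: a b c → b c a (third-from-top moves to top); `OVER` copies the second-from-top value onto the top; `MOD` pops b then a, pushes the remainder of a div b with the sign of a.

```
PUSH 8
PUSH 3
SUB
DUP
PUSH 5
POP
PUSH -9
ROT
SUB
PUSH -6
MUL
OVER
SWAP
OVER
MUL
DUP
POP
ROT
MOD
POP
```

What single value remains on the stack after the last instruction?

5

PUSH 8  -> [8]
PUSH 3  -> [8, 3]
SUB     -> [5]
DUP     -> [5, 5]
PUSH 5  -> [5, 5, 5]
POP     -> [5, 5]
PUSH -9 -> [5, 5, -9]
ROT     -> [5, -9, 5]
SUB     -> [5, -14]
PUSH -6 -> [5, -14, -6]
MUL     -> [5, 84]
OVER    -> [5, 84, 5]
SWAP    -> [5, 5, 84]
OVER    -> [5, 5, 84, 5]
MUL     -> [5, 5, 420]
DUP     -> [5, 5, 420, 420]
POP     -> [5, 5, 420]
ROT     -> [5, 420, 5]
MOD     -> [5, 0]
POP     -> [5]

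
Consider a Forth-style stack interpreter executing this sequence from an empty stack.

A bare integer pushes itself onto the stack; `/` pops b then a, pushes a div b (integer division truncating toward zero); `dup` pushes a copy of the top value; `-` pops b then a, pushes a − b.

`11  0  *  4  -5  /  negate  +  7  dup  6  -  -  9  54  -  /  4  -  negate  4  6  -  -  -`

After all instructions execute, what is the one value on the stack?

-6

11     → 11
0      → 11 0
*      → 0
4      → 0 4
-5     → 0 4 -5
/      → 0 0
negate → 0 0
+      → 0
7      → 0 7
dup    → 0 7 7
6      → 0 7 7 6
-      → 0 7 1
-      → 0 6
9      → 0 6 9
54     → 0 6 9 54
-      → 0 6 -45
/      → 0 0
4      → 0 0 4
-      → 0 -4
negate → 0 4
4      → 0 4 4
6      → 0 4 4 6
-      → 0 4 -2
-      → 0 6
-      → -6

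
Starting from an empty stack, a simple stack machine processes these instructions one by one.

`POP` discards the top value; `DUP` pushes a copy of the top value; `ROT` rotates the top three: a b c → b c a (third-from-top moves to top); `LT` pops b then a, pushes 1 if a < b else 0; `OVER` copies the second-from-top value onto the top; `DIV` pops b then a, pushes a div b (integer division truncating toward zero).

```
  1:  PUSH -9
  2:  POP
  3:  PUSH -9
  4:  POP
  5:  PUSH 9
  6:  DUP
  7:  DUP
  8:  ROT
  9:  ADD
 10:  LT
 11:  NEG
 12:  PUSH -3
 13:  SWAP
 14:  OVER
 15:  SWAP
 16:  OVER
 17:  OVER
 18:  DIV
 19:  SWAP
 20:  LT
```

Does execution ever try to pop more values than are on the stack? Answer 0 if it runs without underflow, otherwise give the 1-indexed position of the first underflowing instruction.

0

PUSH -9 -> -9
POP     -> (empty)
PUSH -9 -> -9
POP     -> (empty)
PUSH 9  -> 9
DUP     -> 9 9
DUP     -> 9 9 9
ROT     -> 9 9 9
ADD     -> 9 18
LT      -> 1
NEG     -> -1
PUSH -3 -> -1 -3
SWAP    -> -3 -1
OVER    -> -3 -1 -3
SWAP    -> -3 -3 -1
OVER    -> -3 -3 -1 -3
OVER    -> -3 -3 -1 -3 -1
DIV     -> -3 -3 -1 3
SWAP    -> -3 -3 3 -1
LT      -> -3 -3 0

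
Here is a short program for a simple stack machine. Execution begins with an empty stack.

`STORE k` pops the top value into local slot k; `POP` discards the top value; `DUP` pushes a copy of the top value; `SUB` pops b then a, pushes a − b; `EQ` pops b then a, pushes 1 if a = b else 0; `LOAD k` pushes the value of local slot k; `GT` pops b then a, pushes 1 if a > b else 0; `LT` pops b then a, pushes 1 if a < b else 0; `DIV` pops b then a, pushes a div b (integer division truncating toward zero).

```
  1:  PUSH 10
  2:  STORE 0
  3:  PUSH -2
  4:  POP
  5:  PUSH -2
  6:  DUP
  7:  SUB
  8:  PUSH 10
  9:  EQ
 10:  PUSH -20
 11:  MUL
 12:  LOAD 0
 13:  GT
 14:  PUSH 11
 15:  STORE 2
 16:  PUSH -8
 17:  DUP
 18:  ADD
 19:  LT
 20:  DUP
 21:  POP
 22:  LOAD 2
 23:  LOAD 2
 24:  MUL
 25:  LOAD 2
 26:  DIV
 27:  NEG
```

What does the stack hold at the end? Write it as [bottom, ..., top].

PUSH 10   10
STORE 0   (empty)
PUSH -2   -2
POP       (empty)
PUSH -2   -2
DUP       -2 -2
SUB       0
PUSH 10   0 10
EQ        0
PUSH -20  0 -20
MUL       0
LOAD 0    0 10
GT        0
PUSH 11   0 11
STORE 2   0
PUSH -8   0 -8
DUP       0 -8 -8
ADD       0 -16
LT        0
DUP       0 0
POP       0
LOAD 2    0 11
LOAD 2    0 11 11
MUL       0 121
LOAD 2    0 121 11
DIV       0 11
NEG       0 -11

[0, -11]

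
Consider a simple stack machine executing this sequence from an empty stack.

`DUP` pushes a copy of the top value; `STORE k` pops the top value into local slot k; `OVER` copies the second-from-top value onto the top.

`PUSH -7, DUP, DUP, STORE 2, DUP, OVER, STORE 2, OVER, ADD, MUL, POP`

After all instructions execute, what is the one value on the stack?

PUSH -7 → -7
DUP     → -7 -7
DUP     → -7 -7 -7
STORE 2 → -7 -7
DUP     → -7 -7 -7
OVER    → -7 -7 -7 -7
STORE 2 → -7 -7 -7
OVER    → -7 -7 -7 -7
ADD     → -7 -7 -14
MUL     → -7 98
POP     → -7

-7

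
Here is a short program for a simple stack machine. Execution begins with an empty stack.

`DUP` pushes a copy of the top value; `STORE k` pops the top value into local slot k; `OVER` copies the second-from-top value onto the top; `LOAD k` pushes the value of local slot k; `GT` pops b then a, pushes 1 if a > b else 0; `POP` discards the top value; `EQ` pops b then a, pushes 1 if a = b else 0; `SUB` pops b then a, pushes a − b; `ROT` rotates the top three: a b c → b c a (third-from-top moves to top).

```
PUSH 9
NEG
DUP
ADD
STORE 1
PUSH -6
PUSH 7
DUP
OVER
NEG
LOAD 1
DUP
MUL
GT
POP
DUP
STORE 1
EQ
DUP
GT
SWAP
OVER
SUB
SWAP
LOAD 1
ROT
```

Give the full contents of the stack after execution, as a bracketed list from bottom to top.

PUSH 9   9
NEG      -9
DUP      -9 -9
ADD      -18
STORE 1  (empty)
PUSH -6  -6
PUSH 7   -6 7
DUP      -6 7 7
OVER     -6 7 7 7
NEG      -6 7 7 -7
LOAD 1   -6 7 7 -7 -18
DUP      -6 7 7 -7 -18 -18
MUL      -6 7 7 -7 324
GT       -6 7 7 0
POP      -6 7 7
DUP      -6 7 7 7
STORE 1  -6 7 7
EQ       -6 1
DUP      -6 1 1
GT       -6 0
SWAP     0 -6
OVER     0 -6 0
SUB      0 -6
SWAP     -6 0
LOAD 1   -6 0 7
ROT      0 7 -6

[0, 7, -6]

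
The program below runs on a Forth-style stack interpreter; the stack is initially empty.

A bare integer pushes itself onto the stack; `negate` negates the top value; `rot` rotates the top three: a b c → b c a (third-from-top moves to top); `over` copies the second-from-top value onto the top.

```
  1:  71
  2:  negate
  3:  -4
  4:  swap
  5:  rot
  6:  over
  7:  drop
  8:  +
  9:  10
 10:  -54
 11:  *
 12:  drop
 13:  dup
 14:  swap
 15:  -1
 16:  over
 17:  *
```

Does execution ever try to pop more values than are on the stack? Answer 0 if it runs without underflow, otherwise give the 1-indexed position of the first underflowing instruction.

5

71      71
negate  -71
-4      -71 -4
swap    -4 -71
rot  — needs 3 operands, stack has 2 → underflow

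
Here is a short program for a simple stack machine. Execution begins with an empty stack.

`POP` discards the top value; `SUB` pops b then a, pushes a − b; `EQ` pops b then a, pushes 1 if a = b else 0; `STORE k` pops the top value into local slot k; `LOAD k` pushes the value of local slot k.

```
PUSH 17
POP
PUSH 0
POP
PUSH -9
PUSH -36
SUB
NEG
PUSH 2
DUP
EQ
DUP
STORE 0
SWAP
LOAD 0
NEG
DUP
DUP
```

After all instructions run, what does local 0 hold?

1

PUSH 17  -> [17]
POP      -> []
PUSH 0   -> [0]
POP      -> []
PUSH -9  -> [-9]
PUSH -36 -> [-9, -36]
SUB      -> [27]
NEG      -> [-27]
PUSH 2   -> [-27, 2]
DUP      -> [-27, 2, 2]
EQ       -> [-27, 1]
DUP      -> [-27, 1, 1]
STORE 0  -> [-27, 1]
SWAP     -> [1, -27]
LOAD 0   -> [1, -27, 1]
NEG      -> [1, -27, -1]
DUP      -> [1, -27, -1, -1]
DUP      -> [1, -27, -1, -1, -1]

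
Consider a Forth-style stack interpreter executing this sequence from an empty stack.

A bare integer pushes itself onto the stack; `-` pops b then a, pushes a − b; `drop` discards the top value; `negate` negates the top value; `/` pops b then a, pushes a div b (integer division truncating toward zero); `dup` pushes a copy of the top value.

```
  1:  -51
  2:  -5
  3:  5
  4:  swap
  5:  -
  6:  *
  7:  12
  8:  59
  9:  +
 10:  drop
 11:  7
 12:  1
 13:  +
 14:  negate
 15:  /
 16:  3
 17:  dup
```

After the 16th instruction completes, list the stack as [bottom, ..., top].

[63, 3]

-51    -> [-51]
-5     -> [-51, -5]
5      -> [-51, -5, 5]
swap   -> [-51, 5, -5]
-      -> [-51, 10]
*      -> [-510]
12     -> [-510, 12]
59     -> [-510, 12, 59]
+      -> [-510, 71]
drop   -> [-510]
7      -> [-510, 7]
1      -> [-510, 7, 1]
+      -> [-510, 8]
negate -> [-510, -8]
/      -> [63]
3      -> [63, 3]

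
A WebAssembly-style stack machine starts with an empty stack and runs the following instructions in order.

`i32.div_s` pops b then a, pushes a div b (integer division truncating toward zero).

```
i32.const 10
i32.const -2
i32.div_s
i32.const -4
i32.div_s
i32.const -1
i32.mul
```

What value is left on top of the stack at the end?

i32.const 10  10
i32.const -2  10 -2
i32.div_s     -5
i32.const -4  -5 -4
i32.div_s     1
i32.const -1  1 -1
i32.mul       -1

-1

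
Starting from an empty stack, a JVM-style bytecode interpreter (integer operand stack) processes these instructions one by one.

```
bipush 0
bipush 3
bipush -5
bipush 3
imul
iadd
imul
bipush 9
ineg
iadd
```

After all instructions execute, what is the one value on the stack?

-9

bipush 0  -> [0]
bipush 3  -> [0, 3]
bipush -5 -> [0, 3, -5]
bipush 3  -> [0, 3, -5, 3]
imul      -> [0, 3, -15]
iadd      -> [0, -12]
imul      -> [0]
bipush 9  -> [0, 9]
ineg      -> [0, -9]
iadd      -> [-9]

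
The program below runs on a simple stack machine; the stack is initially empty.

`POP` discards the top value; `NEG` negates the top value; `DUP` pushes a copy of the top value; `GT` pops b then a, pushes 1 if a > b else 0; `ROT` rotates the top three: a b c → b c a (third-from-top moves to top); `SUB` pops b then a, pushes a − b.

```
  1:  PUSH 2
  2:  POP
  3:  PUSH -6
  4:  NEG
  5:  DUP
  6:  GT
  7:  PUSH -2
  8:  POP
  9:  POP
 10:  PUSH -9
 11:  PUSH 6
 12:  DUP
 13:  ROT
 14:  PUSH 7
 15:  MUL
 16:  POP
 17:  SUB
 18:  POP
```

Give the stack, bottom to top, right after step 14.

[6, 6, -9, 7]

PUSH 2  → 2
POP     → (empty)
PUSH -6 → -6
NEG     → 6
DUP     → 6 6
GT      → 0
PUSH -2 → 0 -2
POP     → 0
POP     → (empty)
PUSH -9 → -9
PUSH 6  → -9 6
DUP     → -9 6 6
ROT     → 6 6 -9
PUSH 7  → 6 6 -9 7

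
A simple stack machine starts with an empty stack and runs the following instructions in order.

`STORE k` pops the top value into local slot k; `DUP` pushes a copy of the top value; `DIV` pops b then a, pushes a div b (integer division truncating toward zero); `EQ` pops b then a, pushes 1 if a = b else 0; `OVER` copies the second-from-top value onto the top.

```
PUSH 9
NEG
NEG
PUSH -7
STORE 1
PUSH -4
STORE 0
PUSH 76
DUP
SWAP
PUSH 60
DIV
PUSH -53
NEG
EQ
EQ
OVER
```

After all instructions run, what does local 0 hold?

PUSH 9   -> [9]
NEG      -> [-9]
NEG      -> [9]
PUSH -7  -> [9, -7]
STORE 1  -> [9]
PUSH -4  -> [9, -4]
STORE 0  -> [9]
PUSH 76  -> [9, 76]
DUP      -> [9, 76, 76]
SWAP     -> [9, 76, 76]
PUSH 60  -> [9, 76, 76, 60]
DIV      -> [9, 76, 1]
PUSH -53 -> [9, 76, 1, -53]
NEG      -> [9, 76, 1, 53]
EQ       -> [9, 76, 0]
EQ       -> [9, 0]
OVER     -> [9, 0, 9]

-4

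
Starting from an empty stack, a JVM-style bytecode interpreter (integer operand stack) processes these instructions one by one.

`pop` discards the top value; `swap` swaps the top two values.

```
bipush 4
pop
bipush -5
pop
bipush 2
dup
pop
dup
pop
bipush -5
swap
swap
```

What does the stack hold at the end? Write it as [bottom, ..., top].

bipush 4  → 4
pop       → (empty)
bipush -5 → -5
pop       → (empty)
bipush 2  → 2
dup       → 2 2
pop       → 2
dup       → 2 2
pop       → 2
bipush -5 → 2 -5
swap      → -5 2
swap      → 2 -5

[2, -5]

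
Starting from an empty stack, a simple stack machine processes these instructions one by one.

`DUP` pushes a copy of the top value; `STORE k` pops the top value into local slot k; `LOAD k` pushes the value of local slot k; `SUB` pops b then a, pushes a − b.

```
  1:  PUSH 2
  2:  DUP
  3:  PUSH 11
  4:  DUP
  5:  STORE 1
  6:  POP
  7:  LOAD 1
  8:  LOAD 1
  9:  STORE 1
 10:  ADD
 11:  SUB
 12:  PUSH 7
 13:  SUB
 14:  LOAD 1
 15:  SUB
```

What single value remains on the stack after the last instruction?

PUSH 2  -> 2
DUP     -> 2 2
PUSH 11 -> 2 2 11
DUP     -> 2 2 11 11
STORE 1 -> 2 2 11
POP     -> 2 2
LOAD 1  -> 2 2 11
LOAD 1  -> 2 2 11 11
STORE 1 -> 2 2 11
ADD     -> 2 13
SUB     -> -11
PUSH 7  -> -11 7
SUB     -> -18
LOAD 1  -> -18 11
SUB     -> -29

-29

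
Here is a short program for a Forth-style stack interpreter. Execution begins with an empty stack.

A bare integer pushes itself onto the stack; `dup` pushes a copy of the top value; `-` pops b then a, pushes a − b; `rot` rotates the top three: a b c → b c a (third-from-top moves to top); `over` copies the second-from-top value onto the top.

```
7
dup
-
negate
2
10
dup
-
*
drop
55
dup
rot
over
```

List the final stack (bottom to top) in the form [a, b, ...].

[55, 55, 0, 55]

7      → [7]
dup    → [7, 7]
-      → [0]
negate → [0]
2      → [0, 2]
10     → [0, 2, 10]
dup    → [0, 2, 10, 10]
-      → [0, 2, 0]
*      → [0, 0]
drop   → [0]
55     → [0, 55]
dup    → [0, 55, 55]
rot    → [55, 55, 0]
over   → [55, 55, 0, 55]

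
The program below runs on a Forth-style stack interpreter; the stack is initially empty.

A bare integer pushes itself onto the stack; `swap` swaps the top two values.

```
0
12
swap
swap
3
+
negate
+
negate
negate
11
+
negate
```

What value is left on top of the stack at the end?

0      → [0]
12     → [0, 12]
swap   → [12, 0]
swap   → [0, 12]
3      → [0, 12, 3]
+      → [0, 15]
negate → [0, -15]
+      → [-15]
negate → [15]
negate → [-15]
11     → [-15, 11]
+      → [-4]
negate → [4]

4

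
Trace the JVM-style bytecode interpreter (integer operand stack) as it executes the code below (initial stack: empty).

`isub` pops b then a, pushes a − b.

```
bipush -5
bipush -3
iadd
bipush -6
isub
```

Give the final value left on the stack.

bipush -5 -> [-5]
bipush -3 -> [-5, -3]
iadd      -> [-8]
bipush -6 -> [-8, -6]
isub      -> [-2]

-2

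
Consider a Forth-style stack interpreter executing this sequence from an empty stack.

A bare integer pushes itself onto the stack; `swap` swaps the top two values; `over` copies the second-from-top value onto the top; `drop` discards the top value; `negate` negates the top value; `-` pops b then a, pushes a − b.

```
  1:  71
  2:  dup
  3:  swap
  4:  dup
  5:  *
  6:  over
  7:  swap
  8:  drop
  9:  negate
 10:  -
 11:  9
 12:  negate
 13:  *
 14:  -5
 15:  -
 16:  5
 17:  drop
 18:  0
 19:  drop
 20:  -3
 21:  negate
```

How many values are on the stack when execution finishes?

2

71      [71]
dup     [71, 71]
swap    [71, 71]
dup     [71, 71, 71]
*       [71, 5041]
over    [71, 5041, 71]
swap    [71, 71, 5041]
drop    [71, 71]
negate  [71, -71]
-       [142]
9       [142, 9]
negate  [142, -9]
*       [-1278]
-5      [-1278, -5]
-       [-1273]
5       [-1273, 5]
drop    [-1273]
0       [-1273, 0]
drop    [-1273]
-3      [-1273, -3]
negate  [-1273, 3]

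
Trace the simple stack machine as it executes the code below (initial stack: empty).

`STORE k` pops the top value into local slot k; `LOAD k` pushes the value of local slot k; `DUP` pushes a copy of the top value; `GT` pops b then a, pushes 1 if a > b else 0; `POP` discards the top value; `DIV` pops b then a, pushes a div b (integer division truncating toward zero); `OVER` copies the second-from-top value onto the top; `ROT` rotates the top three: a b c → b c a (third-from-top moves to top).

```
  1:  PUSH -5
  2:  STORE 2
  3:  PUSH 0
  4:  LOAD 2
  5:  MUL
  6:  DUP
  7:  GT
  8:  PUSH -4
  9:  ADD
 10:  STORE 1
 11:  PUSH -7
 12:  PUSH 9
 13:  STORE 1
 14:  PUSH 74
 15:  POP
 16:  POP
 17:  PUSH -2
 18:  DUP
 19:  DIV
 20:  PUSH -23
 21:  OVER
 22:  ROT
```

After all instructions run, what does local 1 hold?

9

PUSH -5  -> -5
STORE 2  -> (empty)
PUSH 0   -> 0
LOAD 2   -> 0 -5
MUL      -> 0
DUP      -> 0 0
GT       -> 0
PUSH -4  -> 0 -4
ADD      -> -4
STORE 1  -> (empty)
PUSH -7  -> -7
PUSH 9   -> -7 9
STORE 1  -> -7
PUSH 74  -> -7 74
POP      -> -7
POP      -> (empty)
PUSH -2  -> -2
DUP      -> -2 -2
DIV      -> 1
PUSH -23 -> 1 -23
OVER     -> 1 -23 1
ROT      -> -23 1 1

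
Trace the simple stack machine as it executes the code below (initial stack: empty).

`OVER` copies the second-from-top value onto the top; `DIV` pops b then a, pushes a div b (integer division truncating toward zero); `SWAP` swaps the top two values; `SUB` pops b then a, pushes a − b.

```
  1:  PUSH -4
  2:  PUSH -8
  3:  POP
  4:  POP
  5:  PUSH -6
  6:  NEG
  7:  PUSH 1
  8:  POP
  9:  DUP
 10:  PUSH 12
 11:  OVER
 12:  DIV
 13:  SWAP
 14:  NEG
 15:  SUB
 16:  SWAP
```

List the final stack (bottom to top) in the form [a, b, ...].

PUSH -4  [-4]
PUSH -8  [-4, -8]
POP      [-4]
POP      []
PUSH -6  [-6]
NEG      [6]
PUSH 1   [6, 1]
POP      [6]
DUP      [6, 6]
PUSH 12  [6, 6, 12]
OVER     [6, 6, 12, 6]
DIV      [6, 6, 2]
SWAP     [6, 2, 6]
NEG      [6, 2, -6]
SUB      [6, 8]
SWAP     [8, 6]

[8, 6]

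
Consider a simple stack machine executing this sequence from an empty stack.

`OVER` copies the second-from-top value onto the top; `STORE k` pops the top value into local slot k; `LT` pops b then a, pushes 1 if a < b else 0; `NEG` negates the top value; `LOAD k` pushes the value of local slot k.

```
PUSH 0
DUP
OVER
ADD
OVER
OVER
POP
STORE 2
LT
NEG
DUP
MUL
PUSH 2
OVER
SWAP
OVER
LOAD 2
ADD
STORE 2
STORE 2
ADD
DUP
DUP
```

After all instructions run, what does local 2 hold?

2

PUSH 0  : [0]
DUP     : [0, 0]
OVER    : [0, 0, 0]
ADD     : [0, 0]
OVER    : [0, 0, 0]
OVER    : [0, 0, 0, 0]
POP     : [0, 0, 0]
STORE 2 : [0, 0]
LT      : [0]
NEG     : [0]
DUP     : [0, 0]
MUL     : [0]
PUSH 2  : [0, 2]
OVER    : [0, 2, 0]
SWAP    : [0, 0, 2]
OVER    : [0, 0, 2, 0]
LOAD 2  : [0, 0, 2, 0, 0]
ADD     : [0, 0, 2, 0]
STORE 2 : [0, 0, 2]
STORE 2 : [0, 0]
ADD     : [0]
DUP     : [0, 0]
DUP     : [0, 0, 0]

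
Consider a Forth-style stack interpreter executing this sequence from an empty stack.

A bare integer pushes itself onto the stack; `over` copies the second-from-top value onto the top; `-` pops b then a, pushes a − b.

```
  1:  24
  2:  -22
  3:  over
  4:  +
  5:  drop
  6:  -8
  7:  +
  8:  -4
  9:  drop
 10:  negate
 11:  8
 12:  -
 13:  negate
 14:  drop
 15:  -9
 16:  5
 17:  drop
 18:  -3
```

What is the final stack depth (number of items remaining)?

24      24
-22     24 -22
over    24 -22 24
+       24 2
drop    24
-8      24 -8
+       16
-4      16 -4
drop    16
negate  -16
8       -16 8
-       -24
negate  24
drop    (empty)
-9      -9
5       -9 5
drop    -9
-3      -9 -3

2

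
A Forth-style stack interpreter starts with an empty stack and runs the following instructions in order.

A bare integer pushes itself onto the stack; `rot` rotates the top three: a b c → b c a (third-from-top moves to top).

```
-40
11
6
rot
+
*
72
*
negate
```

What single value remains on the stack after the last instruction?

26928

-40    -> [-40]
11     -> [-40, 11]
6      -> [-40, 11, 6]
rot    -> [11, 6, -40]
+      -> [11, -34]
*      -> [-374]
72     -> [-374, 72]
*      -> [-26928]
negate -> [26928]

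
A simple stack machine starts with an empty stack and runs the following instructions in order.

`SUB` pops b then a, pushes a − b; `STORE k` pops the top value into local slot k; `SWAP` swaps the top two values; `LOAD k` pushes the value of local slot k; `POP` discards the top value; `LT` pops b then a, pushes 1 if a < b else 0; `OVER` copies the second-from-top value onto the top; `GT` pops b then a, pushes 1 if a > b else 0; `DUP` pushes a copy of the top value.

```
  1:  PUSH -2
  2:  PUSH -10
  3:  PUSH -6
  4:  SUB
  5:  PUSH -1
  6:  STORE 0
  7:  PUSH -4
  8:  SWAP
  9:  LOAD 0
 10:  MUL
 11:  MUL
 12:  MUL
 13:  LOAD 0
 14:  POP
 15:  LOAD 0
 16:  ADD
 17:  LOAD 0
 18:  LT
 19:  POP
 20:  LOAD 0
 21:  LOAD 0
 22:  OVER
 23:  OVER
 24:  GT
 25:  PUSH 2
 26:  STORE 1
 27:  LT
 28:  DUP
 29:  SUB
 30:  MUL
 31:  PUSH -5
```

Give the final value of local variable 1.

PUSH -2  : -2
PUSH -10 : -2 -10
PUSH -6  : -2 -10 -6
SUB      : -2 -4
PUSH -1  : -2 -4 -1
STORE 0  : -2 -4
PUSH -4  : -2 -4 -4
SWAP     : -2 -4 -4
LOAD 0   : -2 -4 -4 -1
MUL      : -2 -4 4
MUL      : -2 -16
MUL      : 32
LOAD 0   : 32 -1
POP      : 32
LOAD 0   : 32 -1
ADD      : 31
LOAD 0   : 31 -1
LT       : 0
POP      : (empty)
LOAD 0   : -1
LOAD 0   : -1 -1
OVER     : -1 -1 -1
OVER     : -1 -1 -1 -1
GT       : -1 -1 0
PUSH 2   : -1 -1 0 2
STORE 1  : -1 -1 0
LT       : -1 1
DUP      : -1 1 1
SUB      : -1 0
MUL      : 0
PUSH -5  : 0 -5

2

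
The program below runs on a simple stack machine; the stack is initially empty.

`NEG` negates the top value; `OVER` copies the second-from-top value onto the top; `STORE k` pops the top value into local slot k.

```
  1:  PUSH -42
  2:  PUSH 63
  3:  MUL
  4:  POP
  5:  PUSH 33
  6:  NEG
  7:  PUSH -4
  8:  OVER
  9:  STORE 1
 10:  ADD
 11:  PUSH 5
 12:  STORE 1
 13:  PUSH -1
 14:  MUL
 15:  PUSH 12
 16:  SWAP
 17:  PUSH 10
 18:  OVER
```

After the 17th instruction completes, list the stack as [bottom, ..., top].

[12, 37, 10]

PUSH -42  [-42]
PUSH 63   [-42, 63]
MUL       [-2646]
POP       []
PUSH 33   [33]
NEG       [-33]
PUSH -4   [-33, -4]
OVER      [-33, -4, -33]
STORE 1   [-33, -4]
ADD       [-37]
PUSH 5    [-37, 5]
STORE 1   [-37]
PUSH -1   [-37, -1]
MUL       [37]
PUSH 12   [37, 12]
SWAP      [12, 37]
PUSH 10   [12, 37, 10]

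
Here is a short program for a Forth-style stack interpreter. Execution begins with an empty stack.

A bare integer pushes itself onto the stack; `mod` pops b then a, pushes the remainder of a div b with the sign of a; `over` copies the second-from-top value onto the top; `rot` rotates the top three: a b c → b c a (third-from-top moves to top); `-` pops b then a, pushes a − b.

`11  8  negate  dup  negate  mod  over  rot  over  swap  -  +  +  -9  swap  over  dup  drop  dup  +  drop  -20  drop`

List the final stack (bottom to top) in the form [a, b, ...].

11     : [11]
8      : [11, 8]
negate : [11, -8]
dup    : [11, -8, -8]
negate : [11, -8, 8]
mod    : [11, 0]
over   : [11, 0, 11]
rot    : [0, 11, 11]
over   : [0, 11, 11, 11]
swap   : [0, 11, 11, 11]
-      : [0, 11, 0]
+      : [0, 11]
+      : [11]
-9     : [11, -9]
swap   : [-9, 11]
over   : [-9, 11, -9]
dup    : [-9, 11, -9, -9]
drop   : [-9, 11, -9]
dup    : [-9, 11, -9, -9]
+      : [-9, 11, -18]
drop   : [-9, 11]
-20    : [-9, 11, -20]
drop   : [-9, 11]

[-9, 11]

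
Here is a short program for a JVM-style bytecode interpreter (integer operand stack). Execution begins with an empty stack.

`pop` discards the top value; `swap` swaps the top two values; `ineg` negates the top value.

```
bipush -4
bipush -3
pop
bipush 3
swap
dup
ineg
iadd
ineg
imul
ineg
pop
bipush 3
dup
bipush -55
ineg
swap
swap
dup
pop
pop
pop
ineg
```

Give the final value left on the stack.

-3

bipush -4  : [-4]
bipush -3  : [-4, -3]
pop        : [-4]
bipush 3   : [-4, 3]
swap       : [3, -4]
dup        : [3, -4, -4]
ineg       : [3, -4, 4]
iadd       : [3, 0]
ineg       : [3, 0]
imul       : [0]
ineg       : [0]
pop        : []
bipush 3   : [3]
dup        : [3, 3]
bipush -55 : [3, 3, -55]
ineg       : [3, 3, 55]
swap       : [3, 55, 3]
swap       : [3, 3, 55]
dup        : [3, 3, 55, 55]
pop        : [3, 3, 55]
pop        : [3, 3]
pop        : [3]
ineg       : [-3]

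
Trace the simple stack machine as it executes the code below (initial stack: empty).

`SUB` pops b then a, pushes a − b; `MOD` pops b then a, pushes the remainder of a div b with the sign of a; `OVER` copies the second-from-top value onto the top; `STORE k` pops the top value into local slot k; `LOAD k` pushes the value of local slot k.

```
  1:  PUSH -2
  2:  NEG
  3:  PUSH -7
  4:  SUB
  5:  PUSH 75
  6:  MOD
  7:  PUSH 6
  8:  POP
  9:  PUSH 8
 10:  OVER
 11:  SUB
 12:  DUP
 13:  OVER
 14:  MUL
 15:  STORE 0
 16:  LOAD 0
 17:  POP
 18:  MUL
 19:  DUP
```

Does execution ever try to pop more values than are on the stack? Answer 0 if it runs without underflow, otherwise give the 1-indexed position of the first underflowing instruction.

0

PUSH -2 : [-2]
NEG     : [2]
PUSH -7 : [2, -7]
SUB     : [9]
PUSH 75 : [9, 75]
MOD     : [9]
PUSH 6  : [9, 6]
POP     : [9]
PUSH 8  : [9, 8]
OVER    : [9, 8, 9]
SUB     : [9, -1]
DUP     : [9, -1, -1]
OVER    : [9, -1, -1, -1]
MUL     : [9, -1, 1]
STORE 0 : [9, -1]
LOAD 0  : [9, -1, 1]
POP     : [9, -1]
MUL     : [-9]
DUP     : [-9, -9]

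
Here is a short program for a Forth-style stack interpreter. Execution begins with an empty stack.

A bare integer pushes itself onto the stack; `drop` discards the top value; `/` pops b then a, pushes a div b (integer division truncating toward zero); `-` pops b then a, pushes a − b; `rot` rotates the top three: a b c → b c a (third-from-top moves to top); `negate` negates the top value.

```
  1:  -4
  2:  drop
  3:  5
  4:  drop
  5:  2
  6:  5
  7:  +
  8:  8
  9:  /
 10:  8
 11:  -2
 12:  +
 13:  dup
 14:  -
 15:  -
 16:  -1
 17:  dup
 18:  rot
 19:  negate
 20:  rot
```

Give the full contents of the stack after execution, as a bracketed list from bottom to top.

-4     -> [-4]
drop   -> []
5      -> [5]
drop   -> []
2      -> [2]
5      -> [2, 5]
+      -> [7]
8      -> [7, 8]
/      -> [0]
8      -> [0, 8]
-2     -> [0, 8, -2]
+      -> [0, 6]
dup    -> [0, 6, 6]
-      -> [0, 0]
-      -> [0]
-1     -> [0, -1]
dup    -> [0, -1, -1]
rot    -> [-1, -1, 0]
negate -> [-1, -1, 0]
rot    -> [-1, 0, -1]

[-1, 0, -1]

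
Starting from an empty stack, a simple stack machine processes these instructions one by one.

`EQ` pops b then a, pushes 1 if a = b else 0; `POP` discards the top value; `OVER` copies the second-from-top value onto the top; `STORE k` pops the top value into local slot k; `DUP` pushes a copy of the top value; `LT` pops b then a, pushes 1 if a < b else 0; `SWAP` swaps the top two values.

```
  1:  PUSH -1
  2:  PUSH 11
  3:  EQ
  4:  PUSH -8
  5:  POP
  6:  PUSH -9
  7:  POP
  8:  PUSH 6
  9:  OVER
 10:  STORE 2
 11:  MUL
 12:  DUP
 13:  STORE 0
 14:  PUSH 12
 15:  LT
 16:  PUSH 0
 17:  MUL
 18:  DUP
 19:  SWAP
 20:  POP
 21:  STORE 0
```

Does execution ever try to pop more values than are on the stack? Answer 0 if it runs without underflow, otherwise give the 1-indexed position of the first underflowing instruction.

0

PUSH -1 : -1
PUSH 11 : -1 11
EQ      : 0
PUSH -8 : 0 -8
POP     : 0
PUSH -9 : 0 -9
POP     : 0
PUSH 6  : 0 6
OVER    : 0 6 0
STORE 2 : 0 6
MUL     : 0
DUP     : 0 0
STORE 0 : 0
PUSH 12 : 0 12
LT      : 1
PUSH 0  : 1 0
MUL     : 0
DUP     : 0 0
SWAP    : 0 0
POP     : 0
STORE 0 : (empty)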